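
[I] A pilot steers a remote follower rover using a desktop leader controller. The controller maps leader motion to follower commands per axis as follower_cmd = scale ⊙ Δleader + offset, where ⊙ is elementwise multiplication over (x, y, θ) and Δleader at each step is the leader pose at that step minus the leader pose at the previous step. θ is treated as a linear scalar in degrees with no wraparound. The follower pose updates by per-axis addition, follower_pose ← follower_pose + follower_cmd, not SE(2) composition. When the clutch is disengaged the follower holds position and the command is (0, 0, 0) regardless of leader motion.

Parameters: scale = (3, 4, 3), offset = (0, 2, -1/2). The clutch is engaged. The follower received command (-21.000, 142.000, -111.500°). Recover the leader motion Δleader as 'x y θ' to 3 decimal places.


axis x: (-21.000 − 0) / (3) = -7.000
axis y: (142.000 − 2) / (4) = 35.000
axis θ: (-111.500 − -1/2) / (3) = -37.000

-7.000 35.000 -37.000


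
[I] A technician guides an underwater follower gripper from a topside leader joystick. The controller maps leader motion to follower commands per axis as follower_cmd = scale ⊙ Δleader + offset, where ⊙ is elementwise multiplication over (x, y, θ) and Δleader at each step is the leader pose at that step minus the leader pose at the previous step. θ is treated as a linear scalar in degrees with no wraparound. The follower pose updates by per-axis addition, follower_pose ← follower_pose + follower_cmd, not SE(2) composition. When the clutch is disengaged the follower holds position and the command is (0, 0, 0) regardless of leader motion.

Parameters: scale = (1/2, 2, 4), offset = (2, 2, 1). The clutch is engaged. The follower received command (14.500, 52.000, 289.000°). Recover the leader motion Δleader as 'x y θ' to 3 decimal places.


axis x: (14.500 − 2) / (1/2) = 25.000
axis y: (52.000 − 2) / (2) = 25.000
axis θ: (289.000 − 1) / (4) = 72.000

25.000 25.000 72.000


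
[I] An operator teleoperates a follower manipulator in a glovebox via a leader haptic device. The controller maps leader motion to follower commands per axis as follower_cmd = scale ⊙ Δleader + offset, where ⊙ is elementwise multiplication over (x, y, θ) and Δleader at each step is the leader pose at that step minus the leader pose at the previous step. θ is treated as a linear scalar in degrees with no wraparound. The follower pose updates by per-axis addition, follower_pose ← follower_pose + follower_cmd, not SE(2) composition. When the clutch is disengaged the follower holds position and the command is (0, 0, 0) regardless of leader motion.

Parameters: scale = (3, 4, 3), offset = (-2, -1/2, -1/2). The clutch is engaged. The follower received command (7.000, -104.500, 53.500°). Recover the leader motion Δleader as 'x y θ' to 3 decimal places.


3.000 -26.000 18.000

axis x: (7.000 − -2) / (3) = 3.000
axis y: (-104.500 − -1/2) / (4) = -26.000
axis θ: (53.500 − -1/2) / (3) = 18.000


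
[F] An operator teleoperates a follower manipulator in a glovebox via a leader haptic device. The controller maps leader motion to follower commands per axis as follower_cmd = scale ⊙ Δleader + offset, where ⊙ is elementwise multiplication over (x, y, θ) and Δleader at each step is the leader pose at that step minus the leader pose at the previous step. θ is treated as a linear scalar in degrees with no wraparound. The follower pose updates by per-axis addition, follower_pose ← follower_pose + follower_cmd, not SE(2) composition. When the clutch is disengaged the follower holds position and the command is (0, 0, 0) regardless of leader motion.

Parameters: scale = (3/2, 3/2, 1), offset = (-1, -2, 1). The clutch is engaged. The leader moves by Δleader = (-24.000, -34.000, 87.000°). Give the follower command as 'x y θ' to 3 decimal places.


-37.000 -53.000 88.000

axis x: 3/2·-24.000 + -1 = -37.000
axis y: 3/2·-34.000 + -2 = -53.000
axis θ: 1·87.000 + 1 = 88.000


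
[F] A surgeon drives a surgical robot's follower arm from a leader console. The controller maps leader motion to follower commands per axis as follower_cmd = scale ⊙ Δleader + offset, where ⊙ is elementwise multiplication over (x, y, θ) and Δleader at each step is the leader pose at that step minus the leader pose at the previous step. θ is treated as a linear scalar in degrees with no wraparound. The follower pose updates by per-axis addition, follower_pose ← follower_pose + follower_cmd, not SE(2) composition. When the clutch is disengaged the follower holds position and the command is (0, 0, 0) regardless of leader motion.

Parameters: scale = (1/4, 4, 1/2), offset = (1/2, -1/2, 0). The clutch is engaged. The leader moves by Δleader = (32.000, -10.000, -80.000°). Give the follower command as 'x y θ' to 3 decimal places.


8.500 -40.500 -40.000

axis x: 1/4·32.000 + 1/2 = 8.500
axis y: 4·-10.000 + -1/2 = -40.500
axis θ: 1/2·-80.000 + 0 = -40.000


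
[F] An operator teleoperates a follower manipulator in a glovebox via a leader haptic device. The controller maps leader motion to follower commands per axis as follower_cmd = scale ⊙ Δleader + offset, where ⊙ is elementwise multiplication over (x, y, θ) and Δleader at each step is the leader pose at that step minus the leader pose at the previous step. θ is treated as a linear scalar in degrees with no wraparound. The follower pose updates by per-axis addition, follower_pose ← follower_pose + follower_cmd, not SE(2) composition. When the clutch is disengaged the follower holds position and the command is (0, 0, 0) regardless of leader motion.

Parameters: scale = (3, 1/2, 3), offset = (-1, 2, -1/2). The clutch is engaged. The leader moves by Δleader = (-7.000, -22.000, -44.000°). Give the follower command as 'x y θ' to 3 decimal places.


axis x: 3·-7.000 + -1 = -22.000
axis y: 1/2·-22.000 + 2 = -9.000
axis θ: 3·-44.000 + -1/2 = -132.500

-22.000 -9.000 -132.500


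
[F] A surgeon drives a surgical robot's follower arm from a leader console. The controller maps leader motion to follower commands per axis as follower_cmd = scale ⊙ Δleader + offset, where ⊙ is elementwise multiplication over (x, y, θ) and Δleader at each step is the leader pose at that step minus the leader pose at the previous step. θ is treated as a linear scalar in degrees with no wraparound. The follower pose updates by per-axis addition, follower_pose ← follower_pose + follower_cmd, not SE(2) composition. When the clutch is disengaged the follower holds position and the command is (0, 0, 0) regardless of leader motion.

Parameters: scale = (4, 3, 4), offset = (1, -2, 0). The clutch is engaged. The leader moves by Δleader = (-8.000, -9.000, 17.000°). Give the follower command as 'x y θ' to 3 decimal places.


axis x: 4·-8.000 + 1 = -31.000
axis y: 3·-9.000 + -2 = -29.000
axis θ: 4·17.000 + 0 = 68.000

-31.000 -29.000 68.000


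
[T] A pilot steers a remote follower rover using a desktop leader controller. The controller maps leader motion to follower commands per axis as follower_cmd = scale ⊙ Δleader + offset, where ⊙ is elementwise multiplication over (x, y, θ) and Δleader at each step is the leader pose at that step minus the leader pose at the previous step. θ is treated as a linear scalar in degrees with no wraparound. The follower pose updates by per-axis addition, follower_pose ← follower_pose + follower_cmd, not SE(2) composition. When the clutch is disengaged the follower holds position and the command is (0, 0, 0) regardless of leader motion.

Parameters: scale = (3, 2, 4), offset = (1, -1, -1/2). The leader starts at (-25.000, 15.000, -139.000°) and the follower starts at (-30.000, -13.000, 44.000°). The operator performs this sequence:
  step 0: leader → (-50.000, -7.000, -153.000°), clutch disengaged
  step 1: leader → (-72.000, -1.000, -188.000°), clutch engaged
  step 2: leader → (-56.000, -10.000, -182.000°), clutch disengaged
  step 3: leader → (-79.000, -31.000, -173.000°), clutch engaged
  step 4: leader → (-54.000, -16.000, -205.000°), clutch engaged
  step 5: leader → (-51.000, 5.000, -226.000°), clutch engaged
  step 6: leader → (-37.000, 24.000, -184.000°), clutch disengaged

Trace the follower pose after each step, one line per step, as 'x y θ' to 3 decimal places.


-30.000 -13.000 44.000
-95.000 -2.000 -96.500
-95.000 -2.000 -96.500
-163.000 -45.000 -61.000
-87.000 -16.000 -189.500
-77.000 25.000 -274.000
-77.000 25.000 -274.000

step 0: Δleader=(-25.000, -22.000, -14.000°), disengaged; cmd=(0,0,0) → follower holds at (-30.000, -13.000, 44.000°)
step 1: Δleader=(-22.000, 6.000, -35.000°), engaged; cmd=(-65.000, 11.000, -140.500°) → follower=(-95.000, -2.000, -96.500°)
step 2: Δleader=(16.000, -9.000, 6.000°), disengaged; cmd=(0,0,0) → follower holds at (-95.000, -2.000, -96.500°)
step 3: Δleader=(-23.000, -21.000, 9.000°), engaged; cmd=(-68.000, -43.000, 35.500°) → follower=(-163.000, -45.000, -61.000°)
step 4: Δleader=(25.000, 15.000, -32.000°), engaged; cmd=(76.000, 29.000, -128.500°) → follower=(-87.000, -16.000, -189.500°)
step 5: Δleader=(3.000, 21.000, -21.000°), engaged; cmd=(10.000, 41.000, -84.500°) → follower=(-77.000, 25.000, -274.000°)
step 6: Δleader=(14.000, 19.000, 42.000°), disengaged; cmd=(0,0,0) → follower holds at (-77.000, 25.000, -274.000°)


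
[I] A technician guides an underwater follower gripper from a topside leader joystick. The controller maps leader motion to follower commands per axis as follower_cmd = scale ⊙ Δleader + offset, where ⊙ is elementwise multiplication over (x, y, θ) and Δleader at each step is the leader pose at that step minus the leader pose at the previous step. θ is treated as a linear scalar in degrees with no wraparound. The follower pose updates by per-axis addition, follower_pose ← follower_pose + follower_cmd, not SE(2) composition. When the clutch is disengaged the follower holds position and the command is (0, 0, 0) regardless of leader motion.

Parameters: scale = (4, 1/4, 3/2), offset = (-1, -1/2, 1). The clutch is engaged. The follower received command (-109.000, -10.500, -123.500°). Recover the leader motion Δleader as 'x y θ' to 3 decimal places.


axis x: (-109.000 − -1) / (4) = -27.000
axis y: (-10.500 − -1/2) / (1/4) = -40.000
axis θ: (-123.500 − 1) / (3/2) = -83.000

-27.000 -40.000 -83.000


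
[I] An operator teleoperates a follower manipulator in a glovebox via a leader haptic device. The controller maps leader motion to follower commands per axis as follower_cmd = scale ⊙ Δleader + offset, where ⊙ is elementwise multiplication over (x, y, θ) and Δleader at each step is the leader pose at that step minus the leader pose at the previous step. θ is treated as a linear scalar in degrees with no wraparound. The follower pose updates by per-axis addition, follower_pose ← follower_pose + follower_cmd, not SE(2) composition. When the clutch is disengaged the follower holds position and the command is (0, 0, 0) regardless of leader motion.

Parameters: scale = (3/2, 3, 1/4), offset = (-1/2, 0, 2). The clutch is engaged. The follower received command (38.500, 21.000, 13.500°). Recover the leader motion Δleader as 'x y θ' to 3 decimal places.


axis x: (38.500 − -1/2) / (3/2) = 26.000
axis y: (21.000 − 0) / (3) = 7.000
axis θ: (13.500 − 2) / (1/4) = 46.000

26.000 7.000 46.000


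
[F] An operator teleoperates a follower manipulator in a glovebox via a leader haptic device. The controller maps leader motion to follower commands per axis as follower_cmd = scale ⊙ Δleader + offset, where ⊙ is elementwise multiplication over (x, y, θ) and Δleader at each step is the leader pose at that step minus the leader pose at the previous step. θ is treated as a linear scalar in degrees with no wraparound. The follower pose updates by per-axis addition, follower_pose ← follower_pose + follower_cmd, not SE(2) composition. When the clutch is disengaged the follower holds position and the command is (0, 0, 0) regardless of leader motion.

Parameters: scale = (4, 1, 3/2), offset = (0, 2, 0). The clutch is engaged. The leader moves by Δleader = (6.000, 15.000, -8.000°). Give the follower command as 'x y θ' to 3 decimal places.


axis x: 4·6.000 + 0 = 24.000
axis y: 1·15.000 + 2 = 17.000
axis θ: 3/2·-8.000 + 0 = -12.000

24.000 17.000 -12.000


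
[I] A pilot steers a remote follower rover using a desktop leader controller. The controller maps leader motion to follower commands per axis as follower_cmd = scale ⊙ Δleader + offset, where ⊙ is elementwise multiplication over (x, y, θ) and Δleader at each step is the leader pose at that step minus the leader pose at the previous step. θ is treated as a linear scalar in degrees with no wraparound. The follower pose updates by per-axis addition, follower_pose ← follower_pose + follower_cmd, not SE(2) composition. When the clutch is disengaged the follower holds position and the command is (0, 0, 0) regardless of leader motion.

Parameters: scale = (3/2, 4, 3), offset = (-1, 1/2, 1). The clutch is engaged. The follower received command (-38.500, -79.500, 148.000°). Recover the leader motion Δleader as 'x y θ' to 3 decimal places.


axis x: (-38.500 − -1) / (3/2) = -25.000
axis y: (-79.500 − 1/2) / (4) = -20.000
axis θ: (148.000 − 1) / (3) = 49.000

-25.000 -20.000 49.000


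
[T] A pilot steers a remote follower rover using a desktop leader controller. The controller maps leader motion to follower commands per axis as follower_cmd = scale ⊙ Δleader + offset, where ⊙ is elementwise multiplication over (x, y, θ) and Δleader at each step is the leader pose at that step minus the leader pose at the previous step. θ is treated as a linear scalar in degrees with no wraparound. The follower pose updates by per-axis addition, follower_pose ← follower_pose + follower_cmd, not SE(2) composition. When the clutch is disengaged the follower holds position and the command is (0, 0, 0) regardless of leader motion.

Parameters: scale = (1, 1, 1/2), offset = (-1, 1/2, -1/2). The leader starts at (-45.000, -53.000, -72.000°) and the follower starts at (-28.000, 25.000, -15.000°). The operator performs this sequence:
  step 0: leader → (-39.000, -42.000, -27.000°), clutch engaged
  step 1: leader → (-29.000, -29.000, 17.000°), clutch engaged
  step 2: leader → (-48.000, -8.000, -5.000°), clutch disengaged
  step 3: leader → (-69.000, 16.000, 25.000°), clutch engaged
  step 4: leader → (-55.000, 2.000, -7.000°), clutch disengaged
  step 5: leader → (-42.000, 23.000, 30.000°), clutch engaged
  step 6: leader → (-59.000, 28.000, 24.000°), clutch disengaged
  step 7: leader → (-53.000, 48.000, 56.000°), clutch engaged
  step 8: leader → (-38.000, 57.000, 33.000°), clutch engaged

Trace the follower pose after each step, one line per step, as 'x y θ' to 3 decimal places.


-23.000 36.500 7.000
-14.000 50.000 28.500
-14.000 50.000 28.500
-36.000 74.500 43.000
-36.000 74.500 43.000
-24.000 96.000 61.000
-24.000 96.000 61.000
-19.000 116.500 76.500
-5.000 126.000 64.500

step 0: Δleader=(6.000, 11.000, 45.000°), engaged; cmd=(5.000, 11.500, 22.000°) → follower=(-23.000, 36.500, 7.000°)
step 1: Δleader=(10.000, 13.000, 44.000°), engaged; cmd=(9.000, 13.500, 21.500°) → follower=(-14.000, 50.000, 28.500°)
step 2: Δleader=(-19.000, 21.000, -22.000°), disengaged; cmd=(0,0,0) → follower holds at (-14.000, 50.000, 28.500°)
step 3: Δleader=(-21.000, 24.000, 30.000°), engaged; cmd=(-22.000, 24.500, 14.500°) → follower=(-36.000, 74.500, 43.000°)
step 4: Δleader=(14.000, -14.000, -32.000°), disengaged; cmd=(0,0,0) → follower holds at (-36.000, 74.500, 43.000°)
step 5: Δleader=(13.000, 21.000, 37.000°), engaged; cmd=(12.000, 21.500, 18.000°) → follower=(-24.000, 96.000, 61.000°)
step 6: Δleader=(-17.000, 5.000, -6.000°), disengaged; cmd=(0,0,0) → follower holds at (-24.000, 96.000, 61.000°)
step 7: Δleader=(6.000, 20.000, 32.000°), engaged; cmd=(5.000, 20.500, 15.500°) → follower=(-19.000, 116.500, 76.500°)
step 8: Δleader=(15.000, 9.000, -23.000°), engaged; cmd=(14.000, 9.500, -12.000°) → follower=(-5.000, 126.000, 64.500°)


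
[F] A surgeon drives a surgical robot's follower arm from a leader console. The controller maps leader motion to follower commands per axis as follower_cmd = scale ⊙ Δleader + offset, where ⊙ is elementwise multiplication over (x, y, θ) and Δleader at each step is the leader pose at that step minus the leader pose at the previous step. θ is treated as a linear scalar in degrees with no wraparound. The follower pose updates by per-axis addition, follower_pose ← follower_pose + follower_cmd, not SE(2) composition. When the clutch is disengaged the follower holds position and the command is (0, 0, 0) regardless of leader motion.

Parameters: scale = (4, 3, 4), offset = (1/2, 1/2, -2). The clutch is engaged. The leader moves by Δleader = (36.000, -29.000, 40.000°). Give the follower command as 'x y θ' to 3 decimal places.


144.500 -86.500 158.000

axis x: 4·36.000 + 1/2 = 144.500
axis y: 3·-29.000 + 1/2 = -86.500
axis θ: 4·40.000 + -2 = 158.000


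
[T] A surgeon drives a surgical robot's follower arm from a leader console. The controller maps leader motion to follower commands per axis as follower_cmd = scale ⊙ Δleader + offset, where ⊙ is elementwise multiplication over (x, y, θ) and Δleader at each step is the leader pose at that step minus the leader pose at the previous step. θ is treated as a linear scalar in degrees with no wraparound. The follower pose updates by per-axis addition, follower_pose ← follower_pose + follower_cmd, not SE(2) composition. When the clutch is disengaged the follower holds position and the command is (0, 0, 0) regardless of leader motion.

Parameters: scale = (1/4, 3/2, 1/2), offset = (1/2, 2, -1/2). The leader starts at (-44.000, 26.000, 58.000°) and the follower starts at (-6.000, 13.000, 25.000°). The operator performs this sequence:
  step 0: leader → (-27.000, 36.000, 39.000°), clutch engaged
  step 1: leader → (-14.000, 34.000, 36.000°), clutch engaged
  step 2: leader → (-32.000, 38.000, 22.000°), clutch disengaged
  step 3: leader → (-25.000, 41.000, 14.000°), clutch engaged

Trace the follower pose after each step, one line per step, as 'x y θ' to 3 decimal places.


-1.250 30.000 15.000
2.500 29.000 13.000
2.500 29.000 13.000
4.750 35.500 8.500

step 0: Δleader=(17.000, 10.000, -19.000°), engaged; cmd=(4.750, 17.000, -10.000°) → follower=(-1.250, 30.000, 15.000°)
step 1: Δleader=(13.000, -2.000, -3.000°), engaged; cmd=(3.750, -1.000, -2.000°) → follower=(2.500, 29.000, 13.000°)
step 2: Δleader=(-18.000, 4.000, -14.000°), disengaged; cmd=(0,0,0) → follower holds at (2.500, 29.000, 13.000°)
step 3: Δleader=(7.000, 3.000, -8.000°), engaged; cmd=(2.250, 6.500, -4.500°) → follower=(4.750, 35.500, 8.500°)


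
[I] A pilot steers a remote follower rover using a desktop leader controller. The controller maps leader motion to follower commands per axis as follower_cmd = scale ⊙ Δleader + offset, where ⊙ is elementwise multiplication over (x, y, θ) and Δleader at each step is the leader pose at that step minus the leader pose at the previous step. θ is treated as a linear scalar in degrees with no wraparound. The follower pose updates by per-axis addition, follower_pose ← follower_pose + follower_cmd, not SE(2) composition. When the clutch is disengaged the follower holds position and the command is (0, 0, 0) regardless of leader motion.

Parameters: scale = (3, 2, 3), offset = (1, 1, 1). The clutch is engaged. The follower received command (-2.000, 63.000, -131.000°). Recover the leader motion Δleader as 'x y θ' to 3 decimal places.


-1.000 31.000 -44.000

axis x: (-2.000 − 1) / (3) = -1.000
axis y: (63.000 − 1) / (2) = 31.000
axis θ: (-131.000 − 1) / (3) = -44.000


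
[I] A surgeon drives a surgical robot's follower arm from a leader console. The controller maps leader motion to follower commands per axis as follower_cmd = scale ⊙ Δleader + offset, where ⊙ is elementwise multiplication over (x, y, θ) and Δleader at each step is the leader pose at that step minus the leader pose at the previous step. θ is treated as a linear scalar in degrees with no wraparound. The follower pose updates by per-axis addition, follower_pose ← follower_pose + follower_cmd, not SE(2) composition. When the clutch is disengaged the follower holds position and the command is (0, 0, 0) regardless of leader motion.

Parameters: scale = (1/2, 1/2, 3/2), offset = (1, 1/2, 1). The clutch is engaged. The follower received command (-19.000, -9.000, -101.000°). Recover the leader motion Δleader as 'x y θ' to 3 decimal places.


axis x: (-19.000 − 1) / (1/2) = -40.000
axis y: (-9.000 − 1/2) / (1/2) = -19.000
axis θ: (-101.000 − 1) / (3/2) = -68.000

-40.000 -19.000 -68.000


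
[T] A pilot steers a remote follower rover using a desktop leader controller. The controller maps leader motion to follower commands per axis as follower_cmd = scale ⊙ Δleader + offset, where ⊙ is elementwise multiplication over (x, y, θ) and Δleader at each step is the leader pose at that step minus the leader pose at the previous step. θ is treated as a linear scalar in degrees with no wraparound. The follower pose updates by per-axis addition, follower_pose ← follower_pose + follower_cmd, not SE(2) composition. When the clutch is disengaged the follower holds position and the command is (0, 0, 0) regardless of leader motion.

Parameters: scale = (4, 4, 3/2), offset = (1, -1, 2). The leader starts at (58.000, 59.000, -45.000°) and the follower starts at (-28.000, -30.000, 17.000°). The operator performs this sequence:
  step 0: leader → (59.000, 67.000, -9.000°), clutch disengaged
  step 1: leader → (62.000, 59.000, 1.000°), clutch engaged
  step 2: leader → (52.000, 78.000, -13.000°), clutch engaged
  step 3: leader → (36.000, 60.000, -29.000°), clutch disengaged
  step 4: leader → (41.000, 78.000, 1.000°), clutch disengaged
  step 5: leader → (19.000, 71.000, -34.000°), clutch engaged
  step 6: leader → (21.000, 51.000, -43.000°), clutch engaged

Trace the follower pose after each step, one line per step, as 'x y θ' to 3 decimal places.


step 0: Δleader=(1.000, 8.000, 36.000°), disengaged; cmd=(0,0,0) → follower holds at (-28.000, -30.000, 17.000°)
step 1: Δleader=(3.000, -8.000, 10.000°), engaged; cmd=(13.000, -33.000, 17.000°) → follower=(-15.000, -63.000, 34.000°)
step 2: Δleader=(-10.000, 19.000, -14.000°), engaged; cmd=(-39.000, 75.000, -19.000°) → follower=(-54.000, 12.000, 15.000°)
step 3: Δleader=(-16.000, -18.000, -16.000°), disengaged; cmd=(0,0,0) → follower holds at (-54.000, 12.000, 15.000°)
step 4: Δleader=(5.000, 18.000, 30.000°), disengaged; cmd=(0,0,0) → follower holds at (-54.000, 12.000, 15.000°)
step 5: Δleader=(-22.000, -7.000, -35.000°), engaged; cmd=(-87.000, -29.000, -50.500°) → follower=(-141.000, -17.000, -35.500°)
step 6: Δleader=(2.000, -20.000, -9.000°), engaged; cmd=(9.000, -81.000, -11.500°) → follower=(-132.000, -98.000, -47.000°)

-28.000 -30.000 17.000
-15.000 -63.000 34.000
-54.000 12.000 15.000
-54.000 12.000 15.000
-54.000 12.000 15.000
-141.000 -17.000 -35.500
-132.000 -98.000 -47.000


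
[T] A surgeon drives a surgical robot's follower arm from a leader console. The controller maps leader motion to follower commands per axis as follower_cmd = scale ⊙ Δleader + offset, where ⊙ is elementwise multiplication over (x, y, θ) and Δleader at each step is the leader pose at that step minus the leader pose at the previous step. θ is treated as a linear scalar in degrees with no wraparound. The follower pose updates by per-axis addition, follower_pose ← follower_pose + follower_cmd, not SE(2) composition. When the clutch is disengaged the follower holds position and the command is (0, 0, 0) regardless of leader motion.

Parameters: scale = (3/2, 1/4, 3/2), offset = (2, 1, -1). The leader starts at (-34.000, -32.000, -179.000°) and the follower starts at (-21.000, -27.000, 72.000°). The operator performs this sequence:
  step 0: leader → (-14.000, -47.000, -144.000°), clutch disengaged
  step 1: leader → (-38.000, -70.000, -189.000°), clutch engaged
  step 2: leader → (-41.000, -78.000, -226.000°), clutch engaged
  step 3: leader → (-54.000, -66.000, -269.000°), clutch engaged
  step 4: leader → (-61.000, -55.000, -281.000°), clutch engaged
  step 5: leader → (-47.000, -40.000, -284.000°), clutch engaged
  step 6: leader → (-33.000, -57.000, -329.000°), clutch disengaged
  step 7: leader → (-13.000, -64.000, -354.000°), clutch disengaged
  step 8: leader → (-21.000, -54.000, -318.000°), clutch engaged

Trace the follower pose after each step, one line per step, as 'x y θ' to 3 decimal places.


-21.000 -27.000 72.000
-55.000 -31.750 3.500
-57.500 -32.750 -53.000
-75.000 -28.750 -118.500
-83.500 -25.000 -137.500
-60.500 -20.250 -143.000
-60.500 -20.250 -143.000
-60.500 -20.250 -143.000
-70.500 -16.750 -90.000

step 0: Δleader=(20.000, -15.000, 35.000°), disengaged; cmd=(0,0,0) → follower holds at (-21.000, -27.000, 72.000°)
step 1: Δleader=(-24.000, -23.000, -45.000°), engaged; cmd=(-34.000, -4.750, -68.500°) → follower=(-55.000, -31.750, 3.500°)
step 2: Δleader=(-3.000, -8.000, -37.000°), engaged; cmd=(-2.500, -1.000, -56.500°) → follower=(-57.500, -32.750, -53.000°)
step 3: Δleader=(-13.000, 12.000, -43.000°), engaged; cmd=(-17.500, 4.000, -65.500°) → follower=(-75.000, -28.750, -118.500°)
step 4: Δleader=(-7.000, 11.000, -12.000°), engaged; cmd=(-8.500, 3.750, -19.000°) → follower=(-83.500, -25.000, -137.500°)
step 5: Δleader=(14.000, 15.000, -3.000°), engaged; cmd=(23.000, 4.750, -5.500°) → follower=(-60.500, -20.250, -143.000°)
step 6: Δleader=(14.000, -17.000, -45.000°), disengaged; cmd=(0,0,0) → follower holds at (-60.500, -20.250, -143.000°)
step 7: Δleader=(20.000, -7.000, -25.000°), disengaged; cmd=(0,0,0) → follower holds at (-60.500, -20.250, -143.000°)
step 8: Δleader=(-8.000, 10.000, 36.000°), engaged; cmd=(-10.000, 3.500, 53.000°) → follower=(-70.500, -16.750, -90.000°)


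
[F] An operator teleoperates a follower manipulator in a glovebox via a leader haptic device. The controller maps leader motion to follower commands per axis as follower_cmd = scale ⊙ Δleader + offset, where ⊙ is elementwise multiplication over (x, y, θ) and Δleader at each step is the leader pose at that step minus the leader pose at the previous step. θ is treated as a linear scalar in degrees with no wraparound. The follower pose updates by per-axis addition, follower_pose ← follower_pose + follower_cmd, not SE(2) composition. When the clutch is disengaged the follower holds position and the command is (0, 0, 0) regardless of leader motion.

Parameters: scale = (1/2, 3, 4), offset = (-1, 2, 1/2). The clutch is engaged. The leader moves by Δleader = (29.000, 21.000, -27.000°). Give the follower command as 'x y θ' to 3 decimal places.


axis x: 1/2·29.000 + -1 = 13.500
axis y: 3·21.000 + 2 = 65.000
axis θ: 4·-27.000 + 1/2 = -107.500

13.500 65.000 -107.500


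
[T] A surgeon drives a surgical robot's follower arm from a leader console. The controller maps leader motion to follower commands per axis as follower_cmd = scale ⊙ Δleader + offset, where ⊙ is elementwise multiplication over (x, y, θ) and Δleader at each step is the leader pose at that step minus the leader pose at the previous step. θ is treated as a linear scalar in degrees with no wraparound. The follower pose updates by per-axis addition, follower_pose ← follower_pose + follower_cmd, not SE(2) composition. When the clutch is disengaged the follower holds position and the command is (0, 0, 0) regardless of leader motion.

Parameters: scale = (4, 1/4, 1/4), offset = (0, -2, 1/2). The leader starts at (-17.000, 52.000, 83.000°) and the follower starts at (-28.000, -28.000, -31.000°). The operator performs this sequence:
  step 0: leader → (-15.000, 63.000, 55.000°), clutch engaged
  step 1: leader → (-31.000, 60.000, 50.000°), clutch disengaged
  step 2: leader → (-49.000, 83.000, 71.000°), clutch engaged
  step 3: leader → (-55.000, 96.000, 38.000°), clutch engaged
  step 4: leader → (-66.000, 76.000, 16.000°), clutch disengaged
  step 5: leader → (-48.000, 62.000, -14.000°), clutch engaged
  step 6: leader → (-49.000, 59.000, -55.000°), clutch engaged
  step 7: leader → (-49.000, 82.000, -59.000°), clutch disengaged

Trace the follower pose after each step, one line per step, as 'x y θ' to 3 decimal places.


step 0: Δleader=(2.000, 11.000, -28.000°), engaged; cmd=(8.000, 0.750, -6.500°) → follower=(-20.000, -27.250, -37.500°)
step 1: Δleader=(-16.000, -3.000, -5.000°), disengaged; cmd=(0,0,0) → follower holds at (-20.000, -27.250, -37.500°)
step 2: Δleader=(-18.000, 23.000, 21.000°), engaged; cmd=(-72.000, 3.750, 5.750°) → follower=(-92.000, -23.500, -31.750°)
step 3: Δleader=(-6.000, 13.000, -33.000°), engaged; cmd=(-24.000, 1.250, -7.750°) → follower=(-116.000, -22.250, -39.500°)
step 4: Δleader=(-11.000, -20.000, -22.000°), disengaged; cmd=(0,0,0) → follower holds at (-116.000, -22.250, -39.500°)
step 5: Δleader=(18.000, -14.000, -30.000°), engaged; cmd=(72.000, -5.500, -7.000°) → follower=(-44.000, -27.750, -46.500°)
step 6: Δleader=(-1.000, -3.000, -41.000°), engaged; cmd=(-4.000, -2.750, -9.750°) → follower=(-48.000, -30.500, -56.250°)
step 7: Δleader=(0.000, 23.000, -4.000°), disengaged; cmd=(0,0,0) → follower holds at (-48.000, -30.500, -56.250°)

-20.000 -27.250 -37.500
-20.000 -27.250 -37.500
-92.000 -23.500 -31.750
-116.000 -22.250 -39.500
-116.000 -22.250 -39.500
-44.000 -27.750 -46.500
-48.000 -30.500 -56.250
-48.000 -30.500 -56.250


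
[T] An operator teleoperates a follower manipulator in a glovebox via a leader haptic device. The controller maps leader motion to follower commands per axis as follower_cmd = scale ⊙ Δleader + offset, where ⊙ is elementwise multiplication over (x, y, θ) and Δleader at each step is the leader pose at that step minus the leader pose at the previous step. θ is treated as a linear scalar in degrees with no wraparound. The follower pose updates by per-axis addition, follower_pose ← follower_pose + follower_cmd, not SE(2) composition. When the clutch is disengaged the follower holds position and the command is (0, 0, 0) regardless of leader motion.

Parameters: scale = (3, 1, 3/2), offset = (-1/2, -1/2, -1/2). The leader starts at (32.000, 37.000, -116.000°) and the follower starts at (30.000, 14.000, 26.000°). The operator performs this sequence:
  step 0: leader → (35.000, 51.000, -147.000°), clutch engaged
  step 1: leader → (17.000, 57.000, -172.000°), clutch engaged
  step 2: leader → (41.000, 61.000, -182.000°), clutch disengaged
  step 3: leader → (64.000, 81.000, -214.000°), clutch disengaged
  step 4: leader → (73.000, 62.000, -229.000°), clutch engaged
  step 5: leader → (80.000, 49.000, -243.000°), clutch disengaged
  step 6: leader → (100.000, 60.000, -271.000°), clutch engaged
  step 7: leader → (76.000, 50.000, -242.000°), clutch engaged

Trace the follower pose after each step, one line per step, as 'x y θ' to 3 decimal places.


step 0: Δleader=(3.000, 14.000, -31.000°), engaged; cmd=(8.500, 13.500, -47.000°) → follower=(38.500, 27.500, -21.000°)
step 1: Δleader=(-18.000, 6.000, -25.000°), engaged; cmd=(-54.500, 5.500, -38.000°) → follower=(-16.000, 33.000, -59.000°)
step 2: Δleader=(24.000, 4.000, -10.000°), disengaged; cmd=(0,0,0) → follower holds at (-16.000, 33.000, -59.000°)
step 3: Δleader=(23.000, 20.000, -32.000°), disengaged; cmd=(0,0,0) → follower holds at (-16.000, 33.000, -59.000°)
step 4: Δleader=(9.000, -19.000, -15.000°), engaged; cmd=(26.500, -19.500, -23.000°) → follower=(10.500, 13.500, -82.000°)
step 5: Δleader=(7.000, -13.000, -14.000°), disengaged; cmd=(0,0,0) → follower holds at (10.500, 13.500, -82.000°)
step 6: Δleader=(20.000, 11.000, -28.000°), engaged; cmd=(59.500, 10.500, -42.500°) → follower=(70.000, 24.000, -124.500°)
step 7: Δleader=(-24.000, -10.000, 29.000°), engaged; cmd=(-72.500, -10.500, 43.000°) → follower=(-2.500, 13.500, -81.500°)

38.500 27.500 -21.000
-16.000 33.000 -59.000
-16.000 33.000 -59.000
-16.000 33.000 -59.000
10.500 13.500 -82.000
10.500 13.500 -82.000
70.000 24.000 -124.500
-2.500 13.500 -81.500


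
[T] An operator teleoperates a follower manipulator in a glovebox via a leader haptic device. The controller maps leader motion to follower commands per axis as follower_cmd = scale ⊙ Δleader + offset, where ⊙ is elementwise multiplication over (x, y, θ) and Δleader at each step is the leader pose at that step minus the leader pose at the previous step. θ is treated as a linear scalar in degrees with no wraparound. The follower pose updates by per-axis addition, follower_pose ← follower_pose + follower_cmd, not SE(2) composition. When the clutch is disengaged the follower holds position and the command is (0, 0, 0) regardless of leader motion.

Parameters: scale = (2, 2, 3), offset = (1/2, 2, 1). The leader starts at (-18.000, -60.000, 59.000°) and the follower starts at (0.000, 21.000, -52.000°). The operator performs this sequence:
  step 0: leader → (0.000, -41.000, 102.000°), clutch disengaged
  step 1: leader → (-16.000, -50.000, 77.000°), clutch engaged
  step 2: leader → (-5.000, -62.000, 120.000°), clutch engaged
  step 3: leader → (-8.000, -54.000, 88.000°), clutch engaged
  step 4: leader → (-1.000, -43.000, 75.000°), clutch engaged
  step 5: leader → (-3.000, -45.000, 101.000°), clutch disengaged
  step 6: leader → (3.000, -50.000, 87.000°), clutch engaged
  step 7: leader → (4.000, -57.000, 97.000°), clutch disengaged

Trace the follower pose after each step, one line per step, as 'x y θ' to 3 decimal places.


step 0: Δleader=(18.000, 19.000, 43.000°), disengaged; cmd=(0,0,0) → follower holds at (0.000, 21.000, -52.000°)
step 1: Δleader=(-16.000, -9.000, -25.000°), engaged; cmd=(-31.500, -16.000, -74.000°) → follower=(-31.500, 5.000, -126.000°)
step 2: Δleader=(11.000, -12.000, 43.000°), engaged; cmd=(22.500, -22.000, 130.000°) → follower=(-9.000, -17.000, 4.000°)
step 3: Δleader=(-3.000, 8.000, -32.000°), engaged; cmd=(-5.500, 18.000, -95.000°) → follower=(-14.500, 1.000, -91.000°)
step 4: Δleader=(7.000, 11.000, -13.000°), engaged; cmd=(14.500, 24.000, -38.000°) → follower=(0.000, 25.000, -129.000°)
step 5: Δleader=(-2.000, -2.000, 26.000°), disengaged; cmd=(0,0,0) → follower holds at (0.000, 25.000, -129.000°)
step 6: Δleader=(6.000, -5.000, -14.000°), engaged; cmd=(12.500, -8.000, -41.000°) → follower=(12.500, 17.000, -170.000°)
step 7: Δleader=(1.000, -7.000, 10.000°), disengaged; cmd=(0,0,0) → follower holds at (12.500, 17.000, -170.000°)

0.000 21.000 -52.000
-31.500 5.000 -126.000
-9.000 -17.000 4.000
-14.500 1.000 -91.000
0.000 25.000 -129.000
0.000 25.000 -129.000
12.500 17.000 -170.000
12.500 17.000 -170.000


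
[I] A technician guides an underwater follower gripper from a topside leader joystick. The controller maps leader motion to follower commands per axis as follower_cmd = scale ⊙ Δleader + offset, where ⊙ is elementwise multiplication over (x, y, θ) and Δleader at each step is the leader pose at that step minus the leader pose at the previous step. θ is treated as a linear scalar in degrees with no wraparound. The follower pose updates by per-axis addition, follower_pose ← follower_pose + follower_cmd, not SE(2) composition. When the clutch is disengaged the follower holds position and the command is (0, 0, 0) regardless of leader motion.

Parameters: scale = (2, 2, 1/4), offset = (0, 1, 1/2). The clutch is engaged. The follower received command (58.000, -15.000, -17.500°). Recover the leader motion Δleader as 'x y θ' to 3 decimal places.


axis x: (58.000 − 0) / (2) = 29.000
axis y: (-15.000 − 1) / (2) = -8.000
axis θ: (-17.500 − 1/2) / (1/4) = -72.000

29.000 -8.000 -72.000


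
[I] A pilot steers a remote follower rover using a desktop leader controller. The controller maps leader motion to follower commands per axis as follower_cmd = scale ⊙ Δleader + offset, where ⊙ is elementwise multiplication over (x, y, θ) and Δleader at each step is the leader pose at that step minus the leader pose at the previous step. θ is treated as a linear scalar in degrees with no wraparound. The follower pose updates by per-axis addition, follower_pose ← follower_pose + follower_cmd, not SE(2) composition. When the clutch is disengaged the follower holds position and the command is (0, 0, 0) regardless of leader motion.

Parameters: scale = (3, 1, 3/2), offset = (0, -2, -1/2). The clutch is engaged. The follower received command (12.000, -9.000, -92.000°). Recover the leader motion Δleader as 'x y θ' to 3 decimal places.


4.000 -7.000 -61.000

axis x: (12.000 − 0) / (3) = 4.000
axis y: (-9.000 − -2) / (1) = -7.000
axis θ: (-92.000 − -1/2) / (3/2) = -61.000


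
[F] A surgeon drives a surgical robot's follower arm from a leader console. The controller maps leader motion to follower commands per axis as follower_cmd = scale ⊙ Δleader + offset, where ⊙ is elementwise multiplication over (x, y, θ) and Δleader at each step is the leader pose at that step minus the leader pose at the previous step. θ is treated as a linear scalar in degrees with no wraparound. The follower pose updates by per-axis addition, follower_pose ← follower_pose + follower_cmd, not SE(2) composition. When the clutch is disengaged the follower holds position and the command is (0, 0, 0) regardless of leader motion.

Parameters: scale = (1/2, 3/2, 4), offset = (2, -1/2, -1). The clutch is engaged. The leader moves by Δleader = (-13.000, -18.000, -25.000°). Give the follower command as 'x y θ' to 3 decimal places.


axis x: 1/2·-13.000 + 2 = -4.500
axis y: 3/2·-18.000 + -1/2 = -27.500
axis θ: 4·-25.000 + -1 = -101.000

-4.500 -27.500 -101.000


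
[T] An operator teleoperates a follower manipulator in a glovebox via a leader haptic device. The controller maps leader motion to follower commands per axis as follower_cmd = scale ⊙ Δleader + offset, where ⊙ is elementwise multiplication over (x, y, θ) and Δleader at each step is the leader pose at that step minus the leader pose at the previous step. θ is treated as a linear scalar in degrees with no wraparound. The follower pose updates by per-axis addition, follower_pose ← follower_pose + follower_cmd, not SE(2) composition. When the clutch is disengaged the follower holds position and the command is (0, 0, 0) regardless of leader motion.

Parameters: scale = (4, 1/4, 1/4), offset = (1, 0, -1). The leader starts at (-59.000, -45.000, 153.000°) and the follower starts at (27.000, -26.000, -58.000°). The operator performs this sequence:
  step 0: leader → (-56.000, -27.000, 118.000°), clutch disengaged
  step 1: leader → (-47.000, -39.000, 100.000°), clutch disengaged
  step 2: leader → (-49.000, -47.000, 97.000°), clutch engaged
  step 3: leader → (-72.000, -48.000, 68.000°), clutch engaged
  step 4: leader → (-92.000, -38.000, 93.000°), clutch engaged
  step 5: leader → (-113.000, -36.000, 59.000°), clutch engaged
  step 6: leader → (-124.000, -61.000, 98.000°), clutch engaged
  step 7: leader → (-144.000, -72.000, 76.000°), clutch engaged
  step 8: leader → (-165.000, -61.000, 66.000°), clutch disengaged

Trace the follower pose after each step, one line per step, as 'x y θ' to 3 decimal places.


27.000 -26.000 -58.000
27.000 -26.000 -58.000
20.000 -28.000 -59.750
-71.000 -28.250 -68.000
-150.000 -25.750 -62.750
-233.000 -25.250 -72.250
-276.000 -31.500 -63.500
-355.000 -34.250 -70.000
-355.000 -34.250 -70.000

step 0: Δleader=(3.000, 18.000, -35.000°), disengaged; cmd=(0,0,0) → follower holds at (27.000, -26.000, -58.000°)
step 1: Δleader=(9.000, -12.000, -18.000°), disengaged; cmd=(0,0,0) → follower holds at (27.000, -26.000, -58.000°)
step 2: Δleader=(-2.000, -8.000, -3.000°), engaged; cmd=(-7.000, -2.000, -1.750°) → follower=(20.000, -28.000, -59.750°)
step 3: Δleader=(-23.000, -1.000, -29.000°), engaged; cmd=(-91.000, -0.250, -8.250°) → follower=(-71.000, -28.250, -68.000°)
step 4: Δleader=(-20.000, 10.000, 25.000°), engaged; cmd=(-79.000, 2.500, 5.250°) → follower=(-150.000, -25.750, -62.750°)
step 5: Δleader=(-21.000, 2.000, -34.000°), engaged; cmd=(-83.000, 0.500, -9.500°) → follower=(-233.000, -25.250, -72.250°)
step 6: Δleader=(-11.000, -25.000, 39.000°), engaged; cmd=(-43.000, -6.250, 8.750°) → follower=(-276.000, -31.500, -63.500°)
step 7: Δleader=(-20.000, -11.000, -22.000°), engaged; cmd=(-79.000, -2.750, -6.500°) → follower=(-355.000, -34.250, -70.000°)
step 8: Δleader=(-21.000, 11.000, -10.000°), disengaged; cmd=(0,0,0) → follower holds at (-355.000, -34.250, -70.000°)
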